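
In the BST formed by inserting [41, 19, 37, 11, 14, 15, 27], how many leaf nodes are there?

Tree built from: [41, 19, 37, 11, 14, 15, 27]
Tree (level-order array): [41, 19, None, 11, 37, None, 14, 27, None, None, 15]
Rule: A leaf has 0 children.
Per-node child counts:
  node 41: 1 child(ren)
  node 19: 2 child(ren)
  node 11: 1 child(ren)
  node 14: 1 child(ren)
  node 15: 0 child(ren)
  node 37: 1 child(ren)
  node 27: 0 child(ren)
Matching nodes: [15, 27]
Count of leaf nodes: 2


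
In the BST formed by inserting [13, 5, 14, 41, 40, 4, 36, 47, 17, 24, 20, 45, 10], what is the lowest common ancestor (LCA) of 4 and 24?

Tree insertion order: [13, 5, 14, 41, 40, 4, 36, 47, 17, 24, 20, 45, 10]
Tree (level-order array): [13, 5, 14, 4, 10, None, 41, None, None, None, None, 40, 47, 36, None, 45, None, 17, None, None, None, None, 24, 20]
In a BST, the LCA of p=4, q=24 is the first node v on the
root-to-leaf path with p <= v <= q (go left if both < v, right if both > v).
Walk from root:
  at 13: 4 <= 13 <= 24, this is the LCA
LCA = 13


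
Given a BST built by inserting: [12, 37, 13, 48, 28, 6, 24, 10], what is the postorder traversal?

Tree insertion order: [12, 37, 13, 48, 28, 6, 24, 10]
Tree (level-order array): [12, 6, 37, None, 10, 13, 48, None, None, None, 28, None, None, 24]
Postorder traversal: [10, 6, 24, 28, 13, 48, 37, 12]


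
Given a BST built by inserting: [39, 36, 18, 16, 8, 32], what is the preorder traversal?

Tree insertion order: [39, 36, 18, 16, 8, 32]
Tree (level-order array): [39, 36, None, 18, None, 16, 32, 8]
Preorder traversal: [39, 36, 18, 16, 8, 32]


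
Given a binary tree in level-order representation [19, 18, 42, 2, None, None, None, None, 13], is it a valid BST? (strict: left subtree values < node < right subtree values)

Level-order array: [19, 18, 42, 2, None, None, None, None, 13]
Validate using subtree bounds (lo, hi): at each node, require lo < value < hi,
then recurse left with hi=value and right with lo=value.
Preorder trace (stopping at first violation):
  at node 19 with bounds (-inf, +inf): OK
  at node 18 with bounds (-inf, 19): OK
  at node 2 with bounds (-inf, 18): OK
  at node 13 with bounds (2, 18): OK
  at node 42 with bounds (19, +inf): OK
No violation found at any node.
Result: Valid BST


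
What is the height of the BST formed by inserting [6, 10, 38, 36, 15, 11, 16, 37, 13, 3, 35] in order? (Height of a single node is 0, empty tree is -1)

Insertion order: [6, 10, 38, 36, 15, 11, 16, 37, 13, 3, 35]
Tree (level-order array): [6, 3, 10, None, None, None, 38, 36, None, 15, 37, 11, 16, None, None, None, 13, None, 35]
Compute height bottom-up (empty subtree = -1):
  height(3) = 1 + max(-1, -1) = 0
  height(13) = 1 + max(-1, -1) = 0
  height(11) = 1 + max(-1, 0) = 1
  height(35) = 1 + max(-1, -1) = 0
  height(16) = 1 + max(-1, 0) = 1
  height(15) = 1 + max(1, 1) = 2
  height(37) = 1 + max(-1, -1) = 0
  height(36) = 1 + max(2, 0) = 3
  height(38) = 1 + max(3, -1) = 4
  height(10) = 1 + max(-1, 4) = 5
  height(6) = 1 + max(0, 5) = 6
Height = 6


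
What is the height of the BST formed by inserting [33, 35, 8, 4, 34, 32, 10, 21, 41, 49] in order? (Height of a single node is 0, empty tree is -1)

Insertion order: [33, 35, 8, 4, 34, 32, 10, 21, 41, 49]
Tree (level-order array): [33, 8, 35, 4, 32, 34, 41, None, None, 10, None, None, None, None, 49, None, 21]
Compute height bottom-up (empty subtree = -1):
  height(4) = 1 + max(-1, -1) = 0
  height(21) = 1 + max(-1, -1) = 0
  height(10) = 1 + max(-1, 0) = 1
  height(32) = 1 + max(1, -1) = 2
  height(8) = 1 + max(0, 2) = 3
  height(34) = 1 + max(-1, -1) = 0
  height(49) = 1 + max(-1, -1) = 0
  height(41) = 1 + max(-1, 0) = 1
  height(35) = 1 + max(0, 1) = 2
  height(33) = 1 + max(3, 2) = 4
Height = 4


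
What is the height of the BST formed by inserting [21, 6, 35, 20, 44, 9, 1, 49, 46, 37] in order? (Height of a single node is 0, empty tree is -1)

Insertion order: [21, 6, 35, 20, 44, 9, 1, 49, 46, 37]
Tree (level-order array): [21, 6, 35, 1, 20, None, 44, None, None, 9, None, 37, 49, None, None, None, None, 46]
Compute height bottom-up (empty subtree = -1):
  height(1) = 1 + max(-1, -1) = 0
  height(9) = 1 + max(-1, -1) = 0
  height(20) = 1 + max(0, -1) = 1
  height(6) = 1 + max(0, 1) = 2
  height(37) = 1 + max(-1, -1) = 0
  height(46) = 1 + max(-1, -1) = 0
  height(49) = 1 + max(0, -1) = 1
  height(44) = 1 + max(0, 1) = 2
  height(35) = 1 + max(-1, 2) = 3
  height(21) = 1 + max(2, 3) = 4
Height = 4


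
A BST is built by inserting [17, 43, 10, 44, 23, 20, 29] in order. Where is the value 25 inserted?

Starting tree (level order): [17, 10, 43, None, None, 23, 44, 20, 29]
Insertion path: 17 -> 43 -> 23 -> 29
Result: insert 25 as left child of 29
Final tree (level order): [17, 10, 43, None, None, 23, 44, 20, 29, None, None, None, None, 25]


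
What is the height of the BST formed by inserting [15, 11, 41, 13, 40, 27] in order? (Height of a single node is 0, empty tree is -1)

Insertion order: [15, 11, 41, 13, 40, 27]
Tree (level-order array): [15, 11, 41, None, 13, 40, None, None, None, 27]
Compute height bottom-up (empty subtree = -1):
  height(13) = 1 + max(-1, -1) = 0
  height(11) = 1 + max(-1, 0) = 1
  height(27) = 1 + max(-1, -1) = 0
  height(40) = 1 + max(0, -1) = 1
  height(41) = 1 + max(1, -1) = 2
  height(15) = 1 + max(1, 2) = 3
Height = 3


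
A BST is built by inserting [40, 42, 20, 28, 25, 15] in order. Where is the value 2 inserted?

Starting tree (level order): [40, 20, 42, 15, 28, None, None, None, None, 25]
Insertion path: 40 -> 20 -> 15
Result: insert 2 as left child of 15
Final tree (level order): [40, 20, 42, 15, 28, None, None, 2, None, 25]


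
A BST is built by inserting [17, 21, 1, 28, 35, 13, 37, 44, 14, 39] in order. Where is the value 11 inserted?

Starting tree (level order): [17, 1, 21, None, 13, None, 28, None, 14, None, 35, None, None, None, 37, None, 44, 39]
Insertion path: 17 -> 1 -> 13
Result: insert 11 as left child of 13
Final tree (level order): [17, 1, 21, None, 13, None, 28, 11, 14, None, 35, None, None, None, None, None, 37, None, 44, 39]


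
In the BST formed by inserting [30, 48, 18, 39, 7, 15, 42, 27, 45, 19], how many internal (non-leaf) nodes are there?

Tree built from: [30, 48, 18, 39, 7, 15, 42, 27, 45, 19]
Tree (level-order array): [30, 18, 48, 7, 27, 39, None, None, 15, 19, None, None, 42, None, None, None, None, None, 45]
Rule: An internal node has at least one child.
Per-node child counts:
  node 30: 2 child(ren)
  node 18: 2 child(ren)
  node 7: 1 child(ren)
  node 15: 0 child(ren)
  node 27: 1 child(ren)
  node 19: 0 child(ren)
  node 48: 1 child(ren)
  node 39: 1 child(ren)
  node 42: 1 child(ren)
  node 45: 0 child(ren)
Matching nodes: [30, 18, 7, 27, 48, 39, 42]
Count of internal (non-leaf) nodes: 7


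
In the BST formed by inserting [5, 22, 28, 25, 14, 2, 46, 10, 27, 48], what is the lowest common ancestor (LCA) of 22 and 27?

Tree insertion order: [5, 22, 28, 25, 14, 2, 46, 10, 27, 48]
Tree (level-order array): [5, 2, 22, None, None, 14, 28, 10, None, 25, 46, None, None, None, 27, None, 48]
In a BST, the LCA of p=22, q=27 is the first node v on the
root-to-leaf path with p <= v <= q (go left if both < v, right if both > v).
Walk from root:
  at 5: both 22 and 27 > 5, go right
  at 22: 22 <= 22 <= 27, this is the LCA
LCA = 22


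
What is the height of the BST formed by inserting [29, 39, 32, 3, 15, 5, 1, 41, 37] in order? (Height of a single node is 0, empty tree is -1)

Insertion order: [29, 39, 32, 3, 15, 5, 1, 41, 37]
Tree (level-order array): [29, 3, 39, 1, 15, 32, 41, None, None, 5, None, None, 37]
Compute height bottom-up (empty subtree = -1):
  height(1) = 1 + max(-1, -1) = 0
  height(5) = 1 + max(-1, -1) = 0
  height(15) = 1 + max(0, -1) = 1
  height(3) = 1 + max(0, 1) = 2
  height(37) = 1 + max(-1, -1) = 0
  height(32) = 1 + max(-1, 0) = 1
  height(41) = 1 + max(-1, -1) = 0
  height(39) = 1 + max(1, 0) = 2
  height(29) = 1 + max(2, 2) = 3
Height = 3


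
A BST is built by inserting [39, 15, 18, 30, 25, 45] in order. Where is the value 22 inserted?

Starting tree (level order): [39, 15, 45, None, 18, None, None, None, 30, 25]
Insertion path: 39 -> 15 -> 18 -> 30 -> 25
Result: insert 22 as left child of 25
Final tree (level order): [39, 15, 45, None, 18, None, None, None, 30, 25, None, 22]


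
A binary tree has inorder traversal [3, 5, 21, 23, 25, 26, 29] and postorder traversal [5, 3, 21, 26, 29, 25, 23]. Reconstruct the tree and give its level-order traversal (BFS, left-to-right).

Inorder:   [3, 5, 21, 23, 25, 26, 29]
Postorder: [5, 3, 21, 26, 29, 25, 23]
Algorithm: postorder visits root last, so walk postorder right-to-left;
each value is the root of the current inorder slice — split it at that
value, recurse on the right subtree first, then the left.
Recursive splits:
  root=23; inorder splits into left=[3, 5, 21], right=[25, 26, 29]
  root=25; inorder splits into left=[], right=[26, 29]
  root=29; inorder splits into left=[26], right=[]
  root=26; inorder splits into left=[], right=[]
  root=21; inorder splits into left=[3, 5], right=[]
  root=3; inorder splits into left=[], right=[5]
  root=5; inorder splits into left=[], right=[]
Reconstructed level-order: [23, 21, 25, 3, 29, 5, 26]


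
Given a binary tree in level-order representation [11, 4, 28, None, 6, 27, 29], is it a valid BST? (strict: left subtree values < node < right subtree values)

Level-order array: [11, 4, 28, None, 6, 27, 29]
Validate using subtree bounds (lo, hi): at each node, require lo < value < hi,
then recurse left with hi=value and right with lo=value.
Preorder trace (stopping at first violation):
  at node 11 with bounds (-inf, +inf): OK
  at node 4 with bounds (-inf, 11): OK
  at node 6 with bounds (4, 11): OK
  at node 28 with bounds (11, +inf): OK
  at node 27 with bounds (11, 28): OK
  at node 29 with bounds (28, +inf): OK
No violation found at any node.
Result: Valid BST


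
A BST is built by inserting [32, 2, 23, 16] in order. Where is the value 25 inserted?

Starting tree (level order): [32, 2, None, None, 23, 16]
Insertion path: 32 -> 2 -> 23
Result: insert 25 as right child of 23
Final tree (level order): [32, 2, None, None, 23, 16, 25]


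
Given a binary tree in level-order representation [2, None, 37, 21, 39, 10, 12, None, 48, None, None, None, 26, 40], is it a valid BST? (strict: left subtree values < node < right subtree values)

Level-order array: [2, None, 37, 21, 39, 10, 12, None, 48, None, None, None, 26, 40]
Validate using subtree bounds (lo, hi): at each node, require lo < value < hi,
then recurse left with hi=value and right with lo=value.
Preorder trace (stopping at first violation):
  at node 2 with bounds (-inf, +inf): OK
  at node 37 with bounds (2, +inf): OK
  at node 21 with bounds (2, 37): OK
  at node 10 with bounds (2, 21): OK
  at node 12 with bounds (21, 37): VIOLATION
Node 12 violates its bound: not (21 < 12 < 37).
Result: Not a valid BST


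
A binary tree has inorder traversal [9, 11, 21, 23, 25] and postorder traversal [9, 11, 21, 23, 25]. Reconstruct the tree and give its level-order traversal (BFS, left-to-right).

Inorder:   [9, 11, 21, 23, 25]
Postorder: [9, 11, 21, 23, 25]
Algorithm: postorder visits root last, so walk postorder right-to-left;
each value is the root of the current inorder slice — split it at that
value, recurse on the right subtree first, then the left.
Recursive splits:
  root=25; inorder splits into left=[9, 11, 21, 23], right=[]
  root=23; inorder splits into left=[9, 11, 21], right=[]
  root=21; inorder splits into left=[9, 11], right=[]
  root=11; inorder splits into left=[9], right=[]
  root=9; inorder splits into left=[], right=[]
Reconstructed level-order: [25, 23, 21, 11, 9]


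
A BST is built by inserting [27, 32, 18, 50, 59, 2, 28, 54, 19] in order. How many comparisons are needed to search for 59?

Search path for 59: 27 -> 32 -> 50 -> 59
Found: True
Comparisons: 4


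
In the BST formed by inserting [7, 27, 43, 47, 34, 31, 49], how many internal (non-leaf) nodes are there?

Tree built from: [7, 27, 43, 47, 34, 31, 49]
Tree (level-order array): [7, None, 27, None, 43, 34, 47, 31, None, None, 49]
Rule: An internal node has at least one child.
Per-node child counts:
  node 7: 1 child(ren)
  node 27: 1 child(ren)
  node 43: 2 child(ren)
  node 34: 1 child(ren)
  node 31: 0 child(ren)
  node 47: 1 child(ren)
  node 49: 0 child(ren)
Matching nodes: [7, 27, 43, 34, 47]
Count of internal (non-leaf) nodes: 5


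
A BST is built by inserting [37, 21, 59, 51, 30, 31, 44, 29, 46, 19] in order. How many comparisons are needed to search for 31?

Search path for 31: 37 -> 21 -> 30 -> 31
Found: True
Comparisons: 4


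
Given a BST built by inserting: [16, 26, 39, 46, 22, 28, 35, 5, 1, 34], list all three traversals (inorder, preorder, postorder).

Tree insertion order: [16, 26, 39, 46, 22, 28, 35, 5, 1, 34]
Tree (level-order array): [16, 5, 26, 1, None, 22, 39, None, None, None, None, 28, 46, None, 35, None, None, 34]
Inorder (L, root, R): [1, 5, 16, 22, 26, 28, 34, 35, 39, 46]
Preorder (root, L, R): [16, 5, 1, 26, 22, 39, 28, 35, 34, 46]
Postorder (L, R, root): [1, 5, 22, 34, 35, 28, 46, 39, 26, 16]


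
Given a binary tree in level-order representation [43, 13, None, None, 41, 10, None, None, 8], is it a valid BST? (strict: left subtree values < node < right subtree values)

Level-order array: [43, 13, None, None, 41, 10, None, None, 8]
Validate using subtree bounds (lo, hi): at each node, require lo < value < hi,
then recurse left with hi=value and right with lo=value.
Preorder trace (stopping at first violation):
  at node 43 with bounds (-inf, +inf): OK
  at node 13 with bounds (-inf, 43): OK
  at node 41 with bounds (13, 43): OK
  at node 10 with bounds (13, 41): VIOLATION
Node 10 violates its bound: not (13 < 10 < 41).
Result: Not a valid BST


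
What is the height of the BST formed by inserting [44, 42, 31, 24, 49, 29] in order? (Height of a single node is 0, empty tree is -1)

Insertion order: [44, 42, 31, 24, 49, 29]
Tree (level-order array): [44, 42, 49, 31, None, None, None, 24, None, None, 29]
Compute height bottom-up (empty subtree = -1):
  height(29) = 1 + max(-1, -1) = 0
  height(24) = 1 + max(-1, 0) = 1
  height(31) = 1 + max(1, -1) = 2
  height(42) = 1 + max(2, -1) = 3
  height(49) = 1 + max(-1, -1) = 0
  height(44) = 1 + max(3, 0) = 4
Height = 4


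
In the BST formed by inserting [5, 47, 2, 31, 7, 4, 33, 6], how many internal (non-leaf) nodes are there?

Tree built from: [5, 47, 2, 31, 7, 4, 33, 6]
Tree (level-order array): [5, 2, 47, None, 4, 31, None, None, None, 7, 33, 6]
Rule: An internal node has at least one child.
Per-node child counts:
  node 5: 2 child(ren)
  node 2: 1 child(ren)
  node 4: 0 child(ren)
  node 47: 1 child(ren)
  node 31: 2 child(ren)
  node 7: 1 child(ren)
  node 6: 0 child(ren)
  node 33: 0 child(ren)
Matching nodes: [5, 2, 47, 31, 7]
Count of internal (non-leaf) nodes: 5


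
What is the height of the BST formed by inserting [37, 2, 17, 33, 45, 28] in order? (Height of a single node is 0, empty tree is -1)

Insertion order: [37, 2, 17, 33, 45, 28]
Tree (level-order array): [37, 2, 45, None, 17, None, None, None, 33, 28]
Compute height bottom-up (empty subtree = -1):
  height(28) = 1 + max(-1, -1) = 0
  height(33) = 1 + max(0, -1) = 1
  height(17) = 1 + max(-1, 1) = 2
  height(2) = 1 + max(-1, 2) = 3
  height(45) = 1 + max(-1, -1) = 0
  height(37) = 1 + max(3, 0) = 4
Height = 4


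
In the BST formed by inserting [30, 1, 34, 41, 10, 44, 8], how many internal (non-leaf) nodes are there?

Tree built from: [30, 1, 34, 41, 10, 44, 8]
Tree (level-order array): [30, 1, 34, None, 10, None, 41, 8, None, None, 44]
Rule: An internal node has at least one child.
Per-node child counts:
  node 30: 2 child(ren)
  node 1: 1 child(ren)
  node 10: 1 child(ren)
  node 8: 0 child(ren)
  node 34: 1 child(ren)
  node 41: 1 child(ren)
  node 44: 0 child(ren)
Matching nodes: [30, 1, 10, 34, 41]
Count of internal (non-leaf) nodes: 5


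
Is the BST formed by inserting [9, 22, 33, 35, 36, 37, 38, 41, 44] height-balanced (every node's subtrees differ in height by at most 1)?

Tree (level-order array): [9, None, 22, None, 33, None, 35, None, 36, None, 37, None, 38, None, 41, None, 44]
Definition: a tree is height-balanced if, at every node, |h(left) - h(right)| <= 1 (empty subtree has height -1).
Bottom-up per-node check:
  node 44: h_left=-1, h_right=-1, diff=0 [OK], height=0
  node 41: h_left=-1, h_right=0, diff=1 [OK], height=1
  node 38: h_left=-1, h_right=1, diff=2 [FAIL (|-1-1|=2 > 1)], height=2
  node 37: h_left=-1, h_right=2, diff=3 [FAIL (|-1-2|=3 > 1)], height=3
  node 36: h_left=-1, h_right=3, diff=4 [FAIL (|-1-3|=4 > 1)], height=4
  node 35: h_left=-1, h_right=4, diff=5 [FAIL (|-1-4|=5 > 1)], height=5
  node 33: h_left=-1, h_right=5, diff=6 [FAIL (|-1-5|=6 > 1)], height=6
  node 22: h_left=-1, h_right=6, diff=7 [FAIL (|-1-6|=7 > 1)], height=7
  node 9: h_left=-1, h_right=7, diff=8 [FAIL (|-1-7|=8 > 1)], height=8
Node 38 violates the condition: |-1 - 1| = 2 > 1.
Result: Not balanced


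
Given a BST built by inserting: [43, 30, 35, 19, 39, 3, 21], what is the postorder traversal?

Tree insertion order: [43, 30, 35, 19, 39, 3, 21]
Tree (level-order array): [43, 30, None, 19, 35, 3, 21, None, 39]
Postorder traversal: [3, 21, 19, 39, 35, 30, 43]


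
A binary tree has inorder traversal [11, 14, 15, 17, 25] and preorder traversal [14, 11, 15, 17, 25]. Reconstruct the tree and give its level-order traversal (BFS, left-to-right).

Inorder:  [11, 14, 15, 17, 25]
Preorder: [14, 11, 15, 17, 25]
Algorithm: preorder visits root first, so consume preorder in order;
for each root, split the current inorder slice at that value into
left-subtree inorder and right-subtree inorder, then recurse.
Recursive splits:
  root=14; inorder splits into left=[11], right=[15, 17, 25]
  root=11; inorder splits into left=[], right=[]
  root=15; inorder splits into left=[], right=[17, 25]
  root=17; inorder splits into left=[], right=[25]
  root=25; inorder splits into left=[], right=[]
Reconstructed level-order: [14, 11, 15, 17, 25]


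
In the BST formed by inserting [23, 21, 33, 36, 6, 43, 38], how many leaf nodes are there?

Tree built from: [23, 21, 33, 36, 6, 43, 38]
Tree (level-order array): [23, 21, 33, 6, None, None, 36, None, None, None, 43, 38]
Rule: A leaf has 0 children.
Per-node child counts:
  node 23: 2 child(ren)
  node 21: 1 child(ren)
  node 6: 0 child(ren)
  node 33: 1 child(ren)
  node 36: 1 child(ren)
  node 43: 1 child(ren)
  node 38: 0 child(ren)
Matching nodes: [6, 38]
Count of leaf nodes: 2


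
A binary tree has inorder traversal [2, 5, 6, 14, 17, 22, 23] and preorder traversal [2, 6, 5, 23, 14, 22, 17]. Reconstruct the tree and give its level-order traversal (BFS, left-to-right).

Inorder:  [2, 5, 6, 14, 17, 22, 23]
Preorder: [2, 6, 5, 23, 14, 22, 17]
Algorithm: preorder visits root first, so consume preorder in order;
for each root, split the current inorder slice at that value into
left-subtree inorder and right-subtree inorder, then recurse.
Recursive splits:
  root=2; inorder splits into left=[], right=[5, 6, 14, 17, 22, 23]
  root=6; inorder splits into left=[5], right=[14, 17, 22, 23]
  root=5; inorder splits into left=[], right=[]
  root=23; inorder splits into left=[14, 17, 22], right=[]
  root=14; inorder splits into left=[], right=[17, 22]
  root=22; inorder splits into left=[17], right=[]
  root=17; inorder splits into left=[], right=[]
Reconstructed level-order: [2, 6, 5, 23, 14, 22, 17]


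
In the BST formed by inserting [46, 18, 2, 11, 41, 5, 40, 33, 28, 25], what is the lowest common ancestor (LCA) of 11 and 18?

Tree insertion order: [46, 18, 2, 11, 41, 5, 40, 33, 28, 25]
Tree (level-order array): [46, 18, None, 2, 41, None, 11, 40, None, 5, None, 33, None, None, None, 28, None, 25]
In a BST, the LCA of p=11, q=18 is the first node v on the
root-to-leaf path with p <= v <= q (go left if both < v, right if both > v).
Walk from root:
  at 46: both 11 and 18 < 46, go left
  at 18: 11 <= 18 <= 18, this is the LCA
LCA = 18


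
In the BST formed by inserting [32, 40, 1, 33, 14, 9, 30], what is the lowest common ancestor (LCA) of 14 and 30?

Tree insertion order: [32, 40, 1, 33, 14, 9, 30]
Tree (level-order array): [32, 1, 40, None, 14, 33, None, 9, 30]
In a BST, the LCA of p=14, q=30 is the first node v on the
root-to-leaf path with p <= v <= q (go left if both < v, right if both > v).
Walk from root:
  at 32: both 14 and 30 < 32, go left
  at 1: both 14 and 30 > 1, go right
  at 14: 14 <= 14 <= 30, this is the LCA
LCA = 14


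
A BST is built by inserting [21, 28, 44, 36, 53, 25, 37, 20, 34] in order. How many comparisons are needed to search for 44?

Search path for 44: 21 -> 28 -> 44
Found: True
Comparisons: 3


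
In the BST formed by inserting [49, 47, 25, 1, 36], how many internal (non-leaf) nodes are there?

Tree built from: [49, 47, 25, 1, 36]
Tree (level-order array): [49, 47, None, 25, None, 1, 36]
Rule: An internal node has at least one child.
Per-node child counts:
  node 49: 1 child(ren)
  node 47: 1 child(ren)
  node 25: 2 child(ren)
  node 1: 0 child(ren)
  node 36: 0 child(ren)
Matching nodes: [49, 47, 25]
Count of internal (non-leaf) nodes: 3


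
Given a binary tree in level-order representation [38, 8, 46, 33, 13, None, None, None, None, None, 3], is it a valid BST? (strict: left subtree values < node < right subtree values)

Level-order array: [38, 8, 46, 33, 13, None, None, None, None, None, 3]
Validate using subtree bounds (lo, hi): at each node, require lo < value < hi,
then recurse left with hi=value and right with lo=value.
Preorder trace (stopping at first violation):
  at node 38 with bounds (-inf, +inf): OK
  at node 8 with bounds (-inf, 38): OK
  at node 33 with bounds (-inf, 8): VIOLATION
Node 33 violates its bound: not (-inf < 33 < 8).
Result: Not a valid BST


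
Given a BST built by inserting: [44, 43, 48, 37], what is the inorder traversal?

Tree insertion order: [44, 43, 48, 37]
Tree (level-order array): [44, 43, 48, 37]
Inorder traversal: [37, 43, 44, 48]


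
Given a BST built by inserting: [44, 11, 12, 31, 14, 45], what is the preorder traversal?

Tree insertion order: [44, 11, 12, 31, 14, 45]
Tree (level-order array): [44, 11, 45, None, 12, None, None, None, 31, 14]
Preorder traversal: [44, 11, 12, 31, 14, 45]


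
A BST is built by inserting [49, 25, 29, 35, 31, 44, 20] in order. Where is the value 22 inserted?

Starting tree (level order): [49, 25, None, 20, 29, None, None, None, 35, 31, 44]
Insertion path: 49 -> 25 -> 20
Result: insert 22 as right child of 20
Final tree (level order): [49, 25, None, 20, 29, None, 22, None, 35, None, None, 31, 44]


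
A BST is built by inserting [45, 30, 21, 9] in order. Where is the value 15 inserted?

Starting tree (level order): [45, 30, None, 21, None, 9]
Insertion path: 45 -> 30 -> 21 -> 9
Result: insert 15 as right child of 9
Final tree (level order): [45, 30, None, 21, None, 9, None, None, 15]


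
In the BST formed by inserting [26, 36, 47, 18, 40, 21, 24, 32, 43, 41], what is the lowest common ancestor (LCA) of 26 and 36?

Tree insertion order: [26, 36, 47, 18, 40, 21, 24, 32, 43, 41]
Tree (level-order array): [26, 18, 36, None, 21, 32, 47, None, 24, None, None, 40, None, None, None, None, 43, 41]
In a BST, the LCA of p=26, q=36 is the first node v on the
root-to-leaf path with p <= v <= q (go left if both < v, right if both > v).
Walk from root:
  at 26: 26 <= 26 <= 36, this is the LCA
LCA = 26


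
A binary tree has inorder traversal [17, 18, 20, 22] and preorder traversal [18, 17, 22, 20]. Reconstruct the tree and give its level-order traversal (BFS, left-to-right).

Inorder:  [17, 18, 20, 22]
Preorder: [18, 17, 22, 20]
Algorithm: preorder visits root first, so consume preorder in order;
for each root, split the current inorder slice at that value into
left-subtree inorder and right-subtree inorder, then recurse.
Recursive splits:
  root=18; inorder splits into left=[17], right=[20, 22]
  root=17; inorder splits into left=[], right=[]
  root=22; inorder splits into left=[20], right=[]
  root=20; inorder splits into left=[], right=[]
Reconstructed level-order: [18, 17, 22, 20]


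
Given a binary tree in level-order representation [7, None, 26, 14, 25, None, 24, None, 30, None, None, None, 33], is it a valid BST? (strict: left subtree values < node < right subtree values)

Level-order array: [7, None, 26, 14, 25, None, 24, None, 30, None, None, None, 33]
Validate using subtree bounds (lo, hi): at each node, require lo < value < hi,
then recurse left with hi=value and right with lo=value.
Preorder trace (stopping at first violation):
  at node 7 with bounds (-inf, +inf): OK
  at node 26 with bounds (7, +inf): OK
  at node 14 with bounds (7, 26): OK
  at node 24 with bounds (14, 26): OK
  at node 25 with bounds (26, +inf): VIOLATION
Node 25 violates its bound: not (26 < 25 < +inf).
Result: Not a valid BST


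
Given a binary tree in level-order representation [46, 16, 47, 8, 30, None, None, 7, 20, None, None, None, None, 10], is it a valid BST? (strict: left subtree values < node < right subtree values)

Level-order array: [46, 16, 47, 8, 30, None, None, 7, 20, None, None, None, None, 10]
Validate using subtree bounds (lo, hi): at each node, require lo < value < hi,
then recurse left with hi=value and right with lo=value.
Preorder trace (stopping at first violation):
  at node 46 with bounds (-inf, +inf): OK
  at node 16 with bounds (-inf, 46): OK
  at node 8 with bounds (-inf, 16): OK
  at node 7 with bounds (-inf, 8): OK
  at node 20 with bounds (8, 16): VIOLATION
Node 20 violates its bound: not (8 < 20 < 16).
Result: Not a valid BST


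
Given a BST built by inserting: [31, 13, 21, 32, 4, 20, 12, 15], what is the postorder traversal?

Tree insertion order: [31, 13, 21, 32, 4, 20, 12, 15]
Tree (level-order array): [31, 13, 32, 4, 21, None, None, None, 12, 20, None, None, None, 15]
Postorder traversal: [12, 4, 15, 20, 21, 13, 32, 31]


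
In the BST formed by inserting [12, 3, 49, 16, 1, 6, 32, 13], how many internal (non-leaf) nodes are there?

Tree built from: [12, 3, 49, 16, 1, 6, 32, 13]
Tree (level-order array): [12, 3, 49, 1, 6, 16, None, None, None, None, None, 13, 32]
Rule: An internal node has at least one child.
Per-node child counts:
  node 12: 2 child(ren)
  node 3: 2 child(ren)
  node 1: 0 child(ren)
  node 6: 0 child(ren)
  node 49: 1 child(ren)
  node 16: 2 child(ren)
  node 13: 0 child(ren)
  node 32: 0 child(ren)
Matching nodes: [12, 3, 49, 16]
Count of internal (non-leaf) nodes: 4


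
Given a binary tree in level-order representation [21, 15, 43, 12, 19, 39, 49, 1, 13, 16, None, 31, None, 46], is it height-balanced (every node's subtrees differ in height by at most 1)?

Tree (level-order array): [21, 15, 43, 12, 19, 39, 49, 1, 13, 16, None, 31, None, 46]
Definition: a tree is height-balanced if, at every node, |h(left) - h(right)| <= 1 (empty subtree has height -1).
Bottom-up per-node check:
  node 1: h_left=-1, h_right=-1, diff=0 [OK], height=0
  node 13: h_left=-1, h_right=-1, diff=0 [OK], height=0
  node 12: h_left=0, h_right=0, diff=0 [OK], height=1
  node 16: h_left=-1, h_right=-1, diff=0 [OK], height=0
  node 19: h_left=0, h_right=-1, diff=1 [OK], height=1
  node 15: h_left=1, h_right=1, diff=0 [OK], height=2
  node 31: h_left=-1, h_right=-1, diff=0 [OK], height=0
  node 39: h_left=0, h_right=-1, diff=1 [OK], height=1
  node 46: h_left=-1, h_right=-1, diff=0 [OK], height=0
  node 49: h_left=0, h_right=-1, diff=1 [OK], height=1
  node 43: h_left=1, h_right=1, diff=0 [OK], height=2
  node 21: h_left=2, h_right=2, diff=0 [OK], height=3
All nodes satisfy the balance condition.
Result: Balanced


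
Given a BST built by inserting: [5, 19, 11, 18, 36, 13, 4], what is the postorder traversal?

Tree insertion order: [5, 19, 11, 18, 36, 13, 4]
Tree (level-order array): [5, 4, 19, None, None, 11, 36, None, 18, None, None, 13]
Postorder traversal: [4, 13, 18, 11, 36, 19, 5]


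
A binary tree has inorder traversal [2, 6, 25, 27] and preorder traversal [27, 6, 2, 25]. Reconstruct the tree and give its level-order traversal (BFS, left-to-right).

Inorder:  [2, 6, 25, 27]
Preorder: [27, 6, 2, 25]
Algorithm: preorder visits root first, so consume preorder in order;
for each root, split the current inorder slice at that value into
left-subtree inorder and right-subtree inorder, then recurse.
Recursive splits:
  root=27; inorder splits into left=[2, 6, 25], right=[]
  root=6; inorder splits into left=[2], right=[25]
  root=2; inorder splits into left=[], right=[]
  root=25; inorder splits into left=[], right=[]
Reconstructed level-order: [27, 6, 2, 25]


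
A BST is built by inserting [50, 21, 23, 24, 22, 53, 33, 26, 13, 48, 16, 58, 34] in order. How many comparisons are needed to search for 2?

Search path for 2: 50 -> 21 -> 13
Found: False
Comparisons: 3


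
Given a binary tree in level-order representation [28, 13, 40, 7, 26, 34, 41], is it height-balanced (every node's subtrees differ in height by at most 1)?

Tree (level-order array): [28, 13, 40, 7, 26, 34, 41]
Definition: a tree is height-balanced if, at every node, |h(left) - h(right)| <= 1 (empty subtree has height -1).
Bottom-up per-node check:
  node 7: h_left=-1, h_right=-1, diff=0 [OK], height=0
  node 26: h_left=-1, h_right=-1, diff=0 [OK], height=0
  node 13: h_left=0, h_right=0, diff=0 [OK], height=1
  node 34: h_left=-1, h_right=-1, diff=0 [OK], height=0
  node 41: h_left=-1, h_right=-1, diff=0 [OK], height=0
  node 40: h_left=0, h_right=0, diff=0 [OK], height=1
  node 28: h_left=1, h_right=1, diff=0 [OK], height=2
All nodes satisfy the balance condition.
Result: Balanced


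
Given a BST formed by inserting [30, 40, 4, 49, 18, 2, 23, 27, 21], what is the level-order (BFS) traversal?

Tree insertion order: [30, 40, 4, 49, 18, 2, 23, 27, 21]
Tree (level-order array): [30, 4, 40, 2, 18, None, 49, None, None, None, 23, None, None, 21, 27]
BFS from the root, enqueuing left then right child of each popped node:
  queue [30] -> pop 30, enqueue [4, 40], visited so far: [30]
  queue [4, 40] -> pop 4, enqueue [2, 18], visited so far: [30, 4]
  queue [40, 2, 18] -> pop 40, enqueue [49], visited so far: [30, 4, 40]
  queue [2, 18, 49] -> pop 2, enqueue [none], visited so far: [30, 4, 40, 2]
  queue [18, 49] -> pop 18, enqueue [23], visited so far: [30, 4, 40, 2, 18]
  queue [49, 23] -> pop 49, enqueue [none], visited so far: [30, 4, 40, 2, 18, 49]
  queue [23] -> pop 23, enqueue [21, 27], visited so far: [30, 4, 40, 2, 18, 49, 23]
  queue [21, 27] -> pop 21, enqueue [none], visited so far: [30, 4, 40, 2, 18, 49, 23, 21]
  queue [27] -> pop 27, enqueue [none], visited so far: [30, 4, 40, 2, 18, 49, 23, 21, 27]
Result: [30, 4, 40, 2, 18, 49, 23, 21, 27]


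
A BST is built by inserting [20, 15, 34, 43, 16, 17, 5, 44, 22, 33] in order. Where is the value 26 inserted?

Starting tree (level order): [20, 15, 34, 5, 16, 22, 43, None, None, None, 17, None, 33, None, 44]
Insertion path: 20 -> 34 -> 22 -> 33
Result: insert 26 as left child of 33
Final tree (level order): [20, 15, 34, 5, 16, 22, 43, None, None, None, 17, None, 33, None, 44, None, None, 26]


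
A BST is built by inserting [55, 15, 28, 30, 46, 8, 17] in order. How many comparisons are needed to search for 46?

Search path for 46: 55 -> 15 -> 28 -> 30 -> 46
Found: True
Comparisons: 5


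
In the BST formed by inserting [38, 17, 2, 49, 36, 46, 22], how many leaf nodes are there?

Tree built from: [38, 17, 2, 49, 36, 46, 22]
Tree (level-order array): [38, 17, 49, 2, 36, 46, None, None, None, 22]
Rule: A leaf has 0 children.
Per-node child counts:
  node 38: 2 child(ren)
  node 17: 2 child(ren)
  node 2: 0 child(ren)
  node 36: 1 child(ren)
  node 22: 0 child(ren)
  node 49: 1 child(ren)
  node 46: 0 child(ren)
Matching nodes: [2, 22, 46]
Count of leaf nodes: 3


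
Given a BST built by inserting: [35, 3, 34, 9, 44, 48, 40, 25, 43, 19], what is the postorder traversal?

Tree insertion order: [35, 3, 34, 9, 44, 48, 40, 25, 43, 19]
Tree (level-order array): [35, 3, 44, None, 34, 40, 48, 9, None, None, 43, None, None, None, 25, None, None, 19]
Postorder traversal: [19, 25, 9, 34, 3, 43, 40, 48, 44, 35]


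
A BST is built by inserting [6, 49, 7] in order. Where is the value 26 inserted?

Starting tree (level order): [6, None, 49, 7]
Insertion path: 6 -> 49 -> 7
Result: insert 26 as right child of 7
Final tree (level order): [6, None, 49, 7, None, None, 26]


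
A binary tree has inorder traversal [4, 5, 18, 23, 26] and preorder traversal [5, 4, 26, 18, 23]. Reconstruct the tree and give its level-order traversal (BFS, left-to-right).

Inorder:  [4, 5, 18, 23, 26]
Preorder: [5, 4, 26, 18, 23]
Algorithm: preorder visits root first, so consume preorder in order;
for each root, split the current inorder slice at that value into
left-subtree inorder and right-subtree inorder, then recurse.
Recursive splits:
  root=5; inorder splits into left=[4], right=[18, 23, 26]
  root=4; inorder splits into left=[], right=[]
  root=26; inorder splits into left=[18, 23], right=[]
  root=18; inorder splits into left=[], right=[23]
  root=23; inorder splits into left=[], right=[]
Reconstructed level-order: [5, 4, 26, 18, 23]


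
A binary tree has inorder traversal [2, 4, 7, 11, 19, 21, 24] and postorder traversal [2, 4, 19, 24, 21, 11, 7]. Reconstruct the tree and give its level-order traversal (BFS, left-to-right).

Inorder:   [2, 4, 7, 11, 19, 21, 24]
Postorder: [2, 4, 19, 24, 21, 11, 7]
Algorithm: postorder visits root last, so walk postorder right-to-left;
each value is the root of the current inorder slice — split it at that
value, recurse on the right subtree first, then the left.
Recursive splits:
  root=7; inorder splits into left=[2, 4], right=[11, 19, 21, 24]
  root=11; inorder splits into left=[], right=[19, 21, 24]
  root=21; inorder splits into left=[19], right=[24]
  root=24; inorder splits into left=[], right=[]
  root=19; inorder splits into left=[], right=[]
  root=4; inorder splits into left=[2], right=[]
  root=2; inorder splits into left=[], right=[]
Reconstructed level-order: [7, 4, 11, 2, 21, 19, 24]


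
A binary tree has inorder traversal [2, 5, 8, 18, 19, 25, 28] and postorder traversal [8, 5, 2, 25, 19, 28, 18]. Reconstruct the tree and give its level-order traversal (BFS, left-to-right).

Inorder:   [2, 5, 8, 18, 19, 25, 28]
Postorder: [8, 5, 2, 25, 19, 28, 18]
Algorithm: postorder visits root last, so walk postorder right-to-left;
each value is the root of the current inorder slice — split it at that
value, recurse on the right subtree first, then the left.
Recursive splits:
  root=18; inorder splits into left=[2, 5, 8], right=[19, 25, 28]
  root=28; inorder splits into left=[19, 25], right=[]
  root=19; inorder splits into left=[], right=[25]
  root=25; inorder splits into left=[], right=[]
  root=2; inorder splits into left=[], right=[5, 8]
  root=5; inorder splits into left=[], right=[8]
  root=8; inorder splits into left=[], right=[]
Reconstructed level-order: [18, 2, 28, 5, 19, 8, 25]


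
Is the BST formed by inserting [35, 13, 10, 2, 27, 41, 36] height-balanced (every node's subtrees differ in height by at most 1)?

Tree (level-order array): [35, 13, 41, 10, 27, 36, None, 2]
Definition: a tree is height-balanced if, at every node, |h(left) - h(right)| <= 1 (empty subtree has height -1).
Bottom-up per-node check:
  node 2: h_left=-1, h_right=-1, diff=0 [OK], height=0
  node 10: h_left=0, h_right=-1, diff=1 [OK], height=1
  node 27: h_left=-1, h_right=-1, diff=0 [OK], height=0
  node 13: h_left=1, h_right=0, diff=1 [OK], height=2
  node 36: h_left=-1, h_right=-1, diff=0 [OK], height=0
  node 41: h_left=0, h_right=-1, diff=1 [OK], height=1
  node 35: h_left=2, h_right=1, diff=1 [OK], height=3
All nodes satisfy the balance condition.
Result: Balanced


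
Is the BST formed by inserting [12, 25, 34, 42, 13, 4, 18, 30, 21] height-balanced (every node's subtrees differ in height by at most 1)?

Tree (level-order array): [12, 4, 25, None, None, 13, 34, None, 18, 30, 42, None, 21]
Definition: a tree is height-balanced if, at every node, |h(left) - h(right)| <= 1 (empty subtree has height -1).
Bottom-up per-node check:
  node 4: h_left=-1, h_right=-1, diff=0 [OK], height=0
  node 21: h_left=-1, h_right=-1, diff=0 [OK], height=0
  node 18: h_left=-1, h_right=0, diff=1 [OK], height=1
  node 13: h_left=-1, h_right=1, diff=2 [FAIL (|-1-1|=2 > 1)], height=2
  node 30: h_left=-1, h_right=-1, diff=0 [OK], height=0
  node 42: h_left=-1, h_right=-1, diff=0 [OK], height=0
  node 34: h_left=0, h_right=0, diff=0 [OK], height=1
  node 25: h_left=2, h_right=1, diff=1 [OK], height=3
  node 12: h_left=0, h_right=3, diff=3 [FAIL (|0-3|=3 > 1)], height=4
Node 13 violates the condition: |-1 - 1| = 2 > 1.
Result: Not balanced


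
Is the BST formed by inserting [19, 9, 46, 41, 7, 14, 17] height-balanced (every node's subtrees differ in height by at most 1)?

Tree (level-order array): [19, 9, 46, 7, 14, 41, None, None, None, None, 17]
Definition: a tree is height-balanced if, at every node, |h(left) - h(right)| <= 1 (empty subtree has height -1).
Bottom-up per-node check:
  node 7: h_left=-1, h_right=-1, diff=0 [OK], height=0
  node 17: h_left=-1, h_right=-1, diff=0 [OK], height=0
  node 14: h_left=-1, h_right=0, diff=1 [OK], height=1
  node 9: h_left=0, h_right=1, diff=1 [OK], height=2
  node 41: h_left=-1, h_right=-1, diff=0 [OK], height=0
  node 46: h_left=0, h_right=-1, diff=1 [OK], height=1
  node 19: h_left=2, h_right=1, diff=1 [OK], height=3
All nodes satisfy the balance condition.
Result: Balanced


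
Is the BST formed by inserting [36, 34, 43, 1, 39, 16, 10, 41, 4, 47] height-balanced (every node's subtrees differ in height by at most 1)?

Tree (level-order array): [36, 34, 43, 1, None, 39, 47, None, 16, None, 41, None, None, 10, None, None, None, 4]
Definition: a tree is height-balanced if, at every node, |h(left) - h(right)| <= 1 (empty subtree has height -1).
Bottom-up per-node check:
  node 4: h_left=-1, h_right=-1, diff=0 [OK], height=0
  node 10: h_left=0, h_right=-1, diff=1 [OK], height=1
  node 16: h_left=1, h_right=-1, diff=2 [FAIL (|1--1|=2 > 1)], height=2
  node 1: h_left=-1, h_right=2, diff=3 [FAIL (|-1-2|=3 > 1)], height=3
  node 34: h_left=3, h_right=-1, diff=4 [FAIL (|3--1|=4 > 1)], height=4
  node 41: h_left=-1, h_right=-1, diff=0 [OK], height=0
  node 39: h_left=-1, h_right=0, diff=1 [OK], height=1
  node 47: h_left=-1, h_right=-1, diff=0 [OK], height=0
  node 43: h_left=1, h_right=0, diff=1 [OK], height=2
  node 36: h_left=4, h_right=2, diff=2 [FAIL (|4-2|=2 > 1)], height=5
Node 16 violates the condition: |1 - -1| = 2 > 1.
Result: Not balanced


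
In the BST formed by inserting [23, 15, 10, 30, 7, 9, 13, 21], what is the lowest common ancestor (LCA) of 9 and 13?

Tree insertion order: [23, 15, 10, 30, 7, 9, 13, 21]
Tree (level-order array): [23, 15, 30, 10, 21, None, None, 7, 13, None, None, None, 9]
In a BST, the LCA of p=9, q=13 is the first node v on the
root-to-leaf path with p <= v <= q (go left if both < v, right if both > v).
Walk from root:
  at 23: both 9 and 13 < 23, go left
  at 15: both 9 and 13 < 15, go left
  at 10: 9 <= 10 <= 13, this is the LCA
LCA = 10


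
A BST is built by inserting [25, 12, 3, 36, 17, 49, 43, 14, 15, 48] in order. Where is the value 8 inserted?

Starting tree (level order): [25, 12, 36, 3, 17, None, 49, None, None, 14, None, 43, None, None, 15, None, 48]
Insertion path: 25 -> 12 -> 3
Result: insert 8 as right child of 3
Final tree (level order): [25, 12, 36, 3, 17, None, 49, None, 8, 14, None, 43, None, None, None, None, 15, None, 48]


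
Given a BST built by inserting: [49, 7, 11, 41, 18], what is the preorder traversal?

Tree insertion order: [49, 7, 11, 41, 18]
Tree (level-order array): [49, 7, None, None, 11, None, 41, 18]
Preorder traversal: [49, 7, 11, 41, 18]


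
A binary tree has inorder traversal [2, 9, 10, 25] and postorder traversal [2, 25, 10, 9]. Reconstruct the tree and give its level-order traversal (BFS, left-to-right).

Inorder:   [2, 9, 10, 25]
Postorder: [2, 25, 10, 9]
Algorithm: postorder visits root last, so walk postorder right-to-left;
each value is the root of the current inorder slice — split it at that
value, recurse on the right subtree first, then the left.
Recursive splits:
  root=9; inorder splits into left=[2], right=[10, 25]
  root=10; inorder splits into left=[], right=[25]
  root=25; inorder splits into left=[], right=[]
  root=2; inorder splits into left=[], right=[]
Reconstructed level-order: [9, 2, 10, 25]
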